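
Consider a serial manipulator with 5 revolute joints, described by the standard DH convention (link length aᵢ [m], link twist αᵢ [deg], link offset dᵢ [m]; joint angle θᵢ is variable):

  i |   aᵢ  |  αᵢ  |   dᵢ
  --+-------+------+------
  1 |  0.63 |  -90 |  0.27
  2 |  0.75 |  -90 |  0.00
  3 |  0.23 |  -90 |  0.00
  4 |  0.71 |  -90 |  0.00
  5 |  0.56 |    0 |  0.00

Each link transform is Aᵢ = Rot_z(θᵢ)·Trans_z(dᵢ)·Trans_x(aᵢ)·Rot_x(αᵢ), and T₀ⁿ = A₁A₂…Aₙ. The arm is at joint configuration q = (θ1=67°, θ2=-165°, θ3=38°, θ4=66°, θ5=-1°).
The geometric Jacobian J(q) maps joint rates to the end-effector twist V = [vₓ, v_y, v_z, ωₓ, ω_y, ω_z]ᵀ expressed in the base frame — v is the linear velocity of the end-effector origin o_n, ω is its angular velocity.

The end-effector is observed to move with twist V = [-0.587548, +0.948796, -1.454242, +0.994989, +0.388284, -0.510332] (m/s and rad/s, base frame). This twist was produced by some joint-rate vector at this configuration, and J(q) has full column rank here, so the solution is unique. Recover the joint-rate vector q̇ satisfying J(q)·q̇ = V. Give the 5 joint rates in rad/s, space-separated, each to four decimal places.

o_n = [0.0562, -1.0636, -0.5058]
J₁: ẑ×o_n = [1.0636, 0.0562, -0.0000], ω = ẑ
J2: z=[-0.9205, 0.3907, 0.0000] o=[0.2462, 0.5799, 0.2700] → [-0.3031, -0.7141, 1.5871, -0.9205, 0.3907, 0.0000]
J3: z=[0.1011, 0.2382, 0.9659] o=[-0.0369, -0.0869, 0.4641] → [0.7123, 0.1880, -0.1209, 0.1011, 0.2382, 0.9659]
J4: z=[0.9577, 0.2395, -0.1593] o=[0.0250, -0.3034, 0.5110] → [-0.3647, 0.9689, -0.7355, 0.9577, 0.2395, -0.1593]
J5: z=[-0.2872, 0.7629, -0.5792] o=[0.0372, -0.7297, -0.0566] → [-0.5361, -0.1400, 0.0814, -0.2872, 0.7629, -0.5792]
q̇ = J⁺·V = [-0.7400, -0.6730, 0.6220, 0.4790, 0.5090]

-0.7400 -0.6730 0.6220 0.4790 0.5090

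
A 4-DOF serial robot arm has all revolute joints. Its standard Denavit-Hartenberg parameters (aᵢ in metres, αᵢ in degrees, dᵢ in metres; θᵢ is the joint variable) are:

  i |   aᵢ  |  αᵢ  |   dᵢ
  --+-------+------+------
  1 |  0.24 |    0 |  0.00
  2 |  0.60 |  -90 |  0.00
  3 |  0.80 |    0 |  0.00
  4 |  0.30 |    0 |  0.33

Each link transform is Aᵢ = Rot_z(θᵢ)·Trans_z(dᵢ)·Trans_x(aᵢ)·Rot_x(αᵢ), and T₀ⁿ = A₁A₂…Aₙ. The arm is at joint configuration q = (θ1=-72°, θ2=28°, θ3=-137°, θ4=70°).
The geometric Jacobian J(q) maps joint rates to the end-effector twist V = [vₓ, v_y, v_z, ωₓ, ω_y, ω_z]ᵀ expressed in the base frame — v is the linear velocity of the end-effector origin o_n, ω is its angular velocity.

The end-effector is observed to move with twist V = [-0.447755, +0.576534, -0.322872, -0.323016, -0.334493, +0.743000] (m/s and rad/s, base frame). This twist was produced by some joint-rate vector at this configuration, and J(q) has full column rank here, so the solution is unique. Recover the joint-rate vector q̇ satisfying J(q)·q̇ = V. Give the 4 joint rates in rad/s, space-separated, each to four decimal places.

0.0260 0.7170 -0.6450 0.1800

o_n = [0.3985, -0.0827, 0.8218]
J₁: ẑ×o_n = [0.0827, 0.3985, -0.0000], ω = ẑ
J2: z=[0.0000, 0.0000, 1.0000] o=[0.0742, -0.2283, 0.0000] → [-0.1456, 0.3243, 0.0000, 0.0000, 0.0000, 1.0000]
J3: z=[0.6947, 0.7193, 0.0000] o=[0.5058, -0.6450, 0.0000] → [0.5911, -0.5708, 0.4679, 0.6947, 0.7193, 0.0000]
J4: z=[0.6947, 0.7193, 0.0000] o=[0.0849, -0.2386, 0.5456] → [0.1986, -0.1918, -0.1172, 0.6947, 0.7193, 0.0000]
q̇ = J⁺·V = [0.0260, 0.7170, -0.6450, 0.1800]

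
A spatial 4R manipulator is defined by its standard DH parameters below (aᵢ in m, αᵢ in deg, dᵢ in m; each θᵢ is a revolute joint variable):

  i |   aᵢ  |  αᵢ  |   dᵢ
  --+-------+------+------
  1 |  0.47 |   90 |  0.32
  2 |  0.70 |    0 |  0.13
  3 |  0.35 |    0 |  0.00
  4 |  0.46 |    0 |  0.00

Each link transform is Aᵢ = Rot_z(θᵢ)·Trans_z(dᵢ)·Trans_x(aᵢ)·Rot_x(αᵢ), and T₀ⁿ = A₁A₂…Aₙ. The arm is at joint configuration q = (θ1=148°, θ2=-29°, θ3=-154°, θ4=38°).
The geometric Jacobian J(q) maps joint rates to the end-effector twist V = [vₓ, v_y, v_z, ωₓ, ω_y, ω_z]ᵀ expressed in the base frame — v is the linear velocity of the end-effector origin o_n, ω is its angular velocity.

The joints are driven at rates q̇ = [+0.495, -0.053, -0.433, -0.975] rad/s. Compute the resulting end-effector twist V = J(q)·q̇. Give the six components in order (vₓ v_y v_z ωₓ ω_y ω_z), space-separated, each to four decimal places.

0.1867 -0.3244 0.6879 -0.7742 -1.2390 0.4950

o_n = [-0.2329, 0.2988, -0.2649]
J₁: ẑ×o_n = [-0.2988, -0.2329, 0.0000], ω = ẑ
J2: z=[0.5299, 0.8480, 0.0000] o=[-0.3986, 0.2491, 0.3200] → [-0.4960, 0.3099, -0.1141, 0.5299, 0.8480, 0.0000]
J3: z=[0.5299, 0.8480, 0.0000] o=[-0.8489, 0.6837, -0.0194] → [-0.2082, 0.1301, -0.7263, 0.5299, 0.8480, 0.0000]
J4: z=[0.5299, 0.8480, 0.0000] o=[-0.5525, 0.4985, -0.0010] → [-0.2238, 0.1398, -0.3768, 0.5299, 0.8480, 0.0000]
V = J·q̇ = [0.1867, -0.3244, 0.6879, -0.7742, -1.2390, 0.4950]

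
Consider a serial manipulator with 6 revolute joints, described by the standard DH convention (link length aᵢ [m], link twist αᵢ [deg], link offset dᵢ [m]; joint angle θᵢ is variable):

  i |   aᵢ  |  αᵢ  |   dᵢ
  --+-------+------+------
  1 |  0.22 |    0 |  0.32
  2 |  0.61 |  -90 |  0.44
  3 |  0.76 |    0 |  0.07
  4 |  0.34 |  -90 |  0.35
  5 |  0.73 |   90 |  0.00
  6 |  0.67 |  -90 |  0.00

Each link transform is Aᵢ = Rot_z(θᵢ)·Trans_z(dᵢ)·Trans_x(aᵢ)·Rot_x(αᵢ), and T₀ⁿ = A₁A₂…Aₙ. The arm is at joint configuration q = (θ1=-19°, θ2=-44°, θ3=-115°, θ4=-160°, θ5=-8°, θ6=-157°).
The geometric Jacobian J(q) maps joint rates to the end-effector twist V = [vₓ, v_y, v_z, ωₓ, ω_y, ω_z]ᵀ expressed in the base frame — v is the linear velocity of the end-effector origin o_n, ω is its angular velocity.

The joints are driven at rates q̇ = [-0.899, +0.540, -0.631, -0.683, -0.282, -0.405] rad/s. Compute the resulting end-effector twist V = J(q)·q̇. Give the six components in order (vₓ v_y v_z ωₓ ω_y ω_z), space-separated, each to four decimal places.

-0.2263 -0.2979 0.2790 -1.3984 -1.0333 -0.3906

o_n = [0.8637, -0.3986, 1.0212]
J₁: ẑ×o_n = [0.3986, 0.8637, -0.0000], ω = ẑ
J2: z=[0.0000, 0.0000, 1.0000] o=[0.2080, -0.0716, 0.3200] → [0.3270, 0.6557, -0.0000, 0.0000, 0.0000, 1.0000]
J3: z=[0.8910, 0.4540, 0.0000] o=[0.4849, -0.6151, 0.7600] → [0.1186, -0.2327, 0.0210, 0.8910, 0.4540, 0.0000]
J4: z=[0.8910, 0.4540, 0.0000] o=[0.4015, -0.2972, 1.4488] → [-0.1941, 0.3810, -0.3002, 0.8910, 0.4540, 0.0000]
J5: z=[-0.4523, 0.8876, -0.0872] o=[0.7268, -0.1647, 1.1101] → [-0.0993, -0.0521, -0.0157, -0.4523, 0.8876, -0.0872]
J6: z=[0.8768, 0.4604, 0.1386] o=[0.8459, -0.1747, 0.3899] → [0.3216, -0.5510, -0.2045, 0.8768, 0.4604, 0.1386]
V = J·q̇ = [-0.2263, -0.2979, 0.2790, -1.3984, -1.0333, -0.3906]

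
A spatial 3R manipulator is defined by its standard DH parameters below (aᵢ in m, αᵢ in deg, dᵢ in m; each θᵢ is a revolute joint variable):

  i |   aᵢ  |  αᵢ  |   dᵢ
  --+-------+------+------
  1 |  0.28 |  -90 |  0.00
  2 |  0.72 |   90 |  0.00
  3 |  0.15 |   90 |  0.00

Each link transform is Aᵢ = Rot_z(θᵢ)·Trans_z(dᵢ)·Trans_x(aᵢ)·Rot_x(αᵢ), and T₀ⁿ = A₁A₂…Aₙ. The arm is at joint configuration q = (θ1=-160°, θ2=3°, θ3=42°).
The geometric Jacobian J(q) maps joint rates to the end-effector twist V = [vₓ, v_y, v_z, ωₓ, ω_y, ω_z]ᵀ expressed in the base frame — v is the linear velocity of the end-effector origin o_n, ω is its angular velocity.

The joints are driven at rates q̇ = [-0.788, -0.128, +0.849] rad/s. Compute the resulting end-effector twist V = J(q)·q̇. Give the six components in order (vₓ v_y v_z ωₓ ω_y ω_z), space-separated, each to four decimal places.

-0.2665 0.7334 0.1107 -0.0855 0.1051 0.0598

o_n = [-1.0090, -0.4741, -0.0435]
J₁: ẑ×o_n = [0.4741, -1.0090, 0.0000], ω = ẑ
J2: z=[0.3420, -0.9397, 0.0000] o=[-0.2631, -0.0958, 0.0000] → [0.0409, 0.0149, -0.8303, 0.3420, -0.9397, 0.0000]
J3: z=[-0.0492, -0.0179, 0.9986] o=[-0.9388, -0.3417, -0.0377] → [0.1323, -0.0705, 0.0053, -0.0492, -0.0179, 0.9986]
V = J·q̇ = [-0.2665, 0.7334, 0.1107, -0.0855, 0.1051, 0.0598]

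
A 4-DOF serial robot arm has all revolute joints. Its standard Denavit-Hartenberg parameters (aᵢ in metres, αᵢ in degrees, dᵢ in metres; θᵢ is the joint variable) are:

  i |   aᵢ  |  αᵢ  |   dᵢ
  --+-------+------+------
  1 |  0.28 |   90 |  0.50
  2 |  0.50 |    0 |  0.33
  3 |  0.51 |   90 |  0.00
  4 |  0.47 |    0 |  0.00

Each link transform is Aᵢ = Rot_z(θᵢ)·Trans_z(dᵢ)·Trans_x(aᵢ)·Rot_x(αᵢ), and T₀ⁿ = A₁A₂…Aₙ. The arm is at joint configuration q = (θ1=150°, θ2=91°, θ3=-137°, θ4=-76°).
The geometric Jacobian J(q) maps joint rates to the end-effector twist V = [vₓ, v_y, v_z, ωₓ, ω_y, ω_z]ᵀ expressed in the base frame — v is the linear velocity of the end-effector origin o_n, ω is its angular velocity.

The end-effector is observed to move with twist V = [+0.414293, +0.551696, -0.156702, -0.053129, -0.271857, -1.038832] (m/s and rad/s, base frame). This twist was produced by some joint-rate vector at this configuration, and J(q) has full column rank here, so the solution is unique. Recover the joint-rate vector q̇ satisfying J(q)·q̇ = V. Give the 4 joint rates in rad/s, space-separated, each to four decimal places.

-0.9520 0.2500 -0.5120 0.1250

o_n = [-0.6732, 0.2431, 0.5513]
J₁: ẑ×o_n = [-0.2431, -0.6732, 0.0000], ω = ẑ
J2: z=[0.5000, 0.8660, 0.0000] o=[-0.2425, 0.1400, 0.5000] → [0.0444, -0.0256, 0.4245, 0.5000, 0.8660, 0.0000]
J3: z=[0.5000, 0.8660, 0.0000] o=[-0.0699, 0.4214, 0.9999] → [-0.3885, 0.2243, 0.4333, 0.5000, 0.8660, 0.0000]
J4: z=[0.6230, -0.3597, -0.6947] o=[-0.3767, 0.5986, 0.6331] → [-0.2175, 0.2569, -0.3280, 0.6230, -0.3597, -0.6947]
q̇ = J⁺·V = [-0.9520, 0.2500, -0.5120, 0.1250]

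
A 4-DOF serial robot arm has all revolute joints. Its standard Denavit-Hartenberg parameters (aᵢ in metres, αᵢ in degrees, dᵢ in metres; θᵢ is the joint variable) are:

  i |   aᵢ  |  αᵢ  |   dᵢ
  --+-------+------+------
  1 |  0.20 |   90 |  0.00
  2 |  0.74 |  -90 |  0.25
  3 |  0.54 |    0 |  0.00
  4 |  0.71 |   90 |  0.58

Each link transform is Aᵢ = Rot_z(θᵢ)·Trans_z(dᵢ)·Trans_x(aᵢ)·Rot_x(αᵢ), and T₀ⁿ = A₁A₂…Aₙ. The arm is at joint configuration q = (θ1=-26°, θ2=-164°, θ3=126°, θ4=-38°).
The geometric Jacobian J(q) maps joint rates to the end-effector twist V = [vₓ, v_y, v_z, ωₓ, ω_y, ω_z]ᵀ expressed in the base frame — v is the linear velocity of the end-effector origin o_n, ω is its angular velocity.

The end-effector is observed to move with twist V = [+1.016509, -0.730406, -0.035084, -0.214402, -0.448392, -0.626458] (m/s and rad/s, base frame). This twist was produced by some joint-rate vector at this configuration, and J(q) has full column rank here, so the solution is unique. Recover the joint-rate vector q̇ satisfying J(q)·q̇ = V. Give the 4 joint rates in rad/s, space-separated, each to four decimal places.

o_n = [0.3299, 0.8365, -0.6808]
J₁: ẑ×o_n = [-0.8365, 0.3299, 0.0000], ω = ẑ
J2: z=[-0.4384, -0.8988, 0.0000] o=[0.1798, -0.0877, 0.0000] → [0.6119, -0.2985, -0.2702, -0.4384, -0.8988, 0.0000]
J3: z=[0.2477, -0.1208, -0.9613] o=[-0.5692, -0.0005, -0.2040] → [0.8622, -0.7461, 0.3160, 0.2477, -0.1208, -0.9613]
J4: z=[0.2477, -0.1208, -0.9613] o=[-0.1034, 0.2584, -0.1165] → [0.6239, -0.2767, 0.1956, 0.2477, -0.1208, -0.9613]
q̇ = J⁺·V = [-0.6130, 0.4970, 0.8010, -0.7870]

-0.6130 0.4970 0.8010 -0.7870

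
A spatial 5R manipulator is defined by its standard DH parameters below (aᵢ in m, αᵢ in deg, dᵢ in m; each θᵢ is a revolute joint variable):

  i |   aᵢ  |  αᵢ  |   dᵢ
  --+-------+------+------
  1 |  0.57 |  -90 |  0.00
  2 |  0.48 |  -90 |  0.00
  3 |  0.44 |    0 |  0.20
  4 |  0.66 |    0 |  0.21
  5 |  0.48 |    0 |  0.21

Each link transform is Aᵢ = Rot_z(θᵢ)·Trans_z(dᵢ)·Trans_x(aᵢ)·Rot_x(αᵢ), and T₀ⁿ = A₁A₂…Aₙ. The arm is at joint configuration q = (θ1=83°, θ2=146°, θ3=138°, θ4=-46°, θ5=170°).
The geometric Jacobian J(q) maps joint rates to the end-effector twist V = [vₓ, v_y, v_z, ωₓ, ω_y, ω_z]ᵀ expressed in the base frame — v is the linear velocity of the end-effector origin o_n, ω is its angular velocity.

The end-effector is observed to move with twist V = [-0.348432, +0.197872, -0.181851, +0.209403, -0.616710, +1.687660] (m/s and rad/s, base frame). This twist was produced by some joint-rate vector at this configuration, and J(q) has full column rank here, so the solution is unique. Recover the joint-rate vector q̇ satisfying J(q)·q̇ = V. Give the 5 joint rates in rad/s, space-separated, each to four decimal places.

o_n = [0.4959, 0.1113, 0.4787]
J₁: ẑ×o_n = [-0.1113, 0.4959, 0.0000], ω = ẑ
J2: z=[-0.9925, 0.1219, 0.0000] o=[0.0695, 0.5658, 0.0000] → [0.0583, 0.4751, 0.3991, -0.9925, 0.1219, 0.0000]
J3: z=[-0.0681, -0.5550, 0.8290] o=[0.0210, 0.1708, -0.2684] → [-0.3653, 0.4447, 0.2677, -0.0681, -0.5550, 0.8290]
J4: z=[-0.0681, -0.5550, 0.8290] o=[0.3326, 0.2930, 0.0802] → [-0.0705, 0.1626, 0.1030, -0.0681, -0.5550, 0.8290]
J5: z=[-0.0681, -0.5550, 0.8290] o=[0.9753, 0.1150, 0.2672] → [-0.1143, -0.3830, -0.2658, -0.0681, -0.5550, 0.8290]
q̇ = J⁺·V = [0.8180, -0.2830, 0.4640, -0.1020, 0.6870]

0.8180 -0.2830 0.4640 -0.1020 0.6870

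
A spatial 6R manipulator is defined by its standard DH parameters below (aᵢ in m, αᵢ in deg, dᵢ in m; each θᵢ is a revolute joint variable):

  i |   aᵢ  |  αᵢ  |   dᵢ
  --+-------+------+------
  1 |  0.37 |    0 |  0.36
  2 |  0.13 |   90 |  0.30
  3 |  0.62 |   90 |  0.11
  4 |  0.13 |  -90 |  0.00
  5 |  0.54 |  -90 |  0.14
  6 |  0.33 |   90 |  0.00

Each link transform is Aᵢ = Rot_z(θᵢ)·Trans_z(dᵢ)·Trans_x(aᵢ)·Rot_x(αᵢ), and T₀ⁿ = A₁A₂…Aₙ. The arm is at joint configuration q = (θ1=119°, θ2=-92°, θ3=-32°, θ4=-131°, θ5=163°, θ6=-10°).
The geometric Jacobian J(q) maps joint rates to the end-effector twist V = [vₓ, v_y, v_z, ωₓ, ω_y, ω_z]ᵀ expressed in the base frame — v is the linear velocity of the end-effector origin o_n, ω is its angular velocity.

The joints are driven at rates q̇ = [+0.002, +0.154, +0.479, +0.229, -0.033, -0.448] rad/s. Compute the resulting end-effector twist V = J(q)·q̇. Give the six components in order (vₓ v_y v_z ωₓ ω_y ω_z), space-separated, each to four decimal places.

o_n = [1.2125, 0.4641, 0.2246]
J₁: ẑ×o_n = [-0.4641, 1.2125, 0.0000], ω = ẑ
J2: z=[0.0000, 0.0000, 1.0000] o=[-0.1794, 0.3236, 0.3600] → [-0.1405, 1.3919, 0.0000, 0.0000, 0.0000, 1.0000]
J3: z=[0.4540, -0.8910, 0.0000] o=[-0.0635, 0.3826, 0.6600] → [0.3879, 0.1977, 1.1740, 0.4540, -0.8910, 0.0000]
J4: z=[-0.4722, -0.2406, -0.8480] o=[0.4549, 0.5233, 0.3315] → [-0.0245, -0.6930, 0.2102, -0.4722, -0.2406, -0.8480]
J5: z=[0.2724, 0.8751, -0.3999] o=[0.3459, 0.5779, 0.3766] → [-0.1785, -0.3052, -0.7894, 0.2724, 0.8751, -0.3999]
J6: z=[-0.2064, -0.3528, -0.9126] o=[0.8915, 0.5216, 0.2750] → [-0.0347, -0.3034, 0.1251, -0.2064, -0.3528, -0.9126]
V = J·q̇ = [0.1791, 0.2988, 0.5805, 0.1928, -0.3527, 0.3839]

0.1791 0.2988 0.5805 0.1928 -0.3527 0.3839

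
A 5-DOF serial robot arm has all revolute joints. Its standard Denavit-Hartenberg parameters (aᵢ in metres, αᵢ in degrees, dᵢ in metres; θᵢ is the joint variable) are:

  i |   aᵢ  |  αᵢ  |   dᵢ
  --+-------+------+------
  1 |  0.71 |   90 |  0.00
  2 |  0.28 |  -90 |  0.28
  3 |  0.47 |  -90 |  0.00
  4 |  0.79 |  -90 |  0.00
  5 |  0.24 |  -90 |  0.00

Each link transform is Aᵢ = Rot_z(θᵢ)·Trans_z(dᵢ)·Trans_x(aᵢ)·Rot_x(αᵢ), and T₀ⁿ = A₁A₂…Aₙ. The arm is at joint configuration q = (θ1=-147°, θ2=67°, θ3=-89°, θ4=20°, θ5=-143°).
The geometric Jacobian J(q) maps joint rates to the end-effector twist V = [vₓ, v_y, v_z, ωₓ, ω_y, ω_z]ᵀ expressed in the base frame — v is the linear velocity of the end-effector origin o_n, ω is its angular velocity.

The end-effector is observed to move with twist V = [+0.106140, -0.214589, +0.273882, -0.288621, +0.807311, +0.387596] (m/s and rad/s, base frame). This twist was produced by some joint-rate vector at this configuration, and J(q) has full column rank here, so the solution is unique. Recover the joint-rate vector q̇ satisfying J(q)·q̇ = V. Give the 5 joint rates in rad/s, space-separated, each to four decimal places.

0.1600 0.7620 0.0660 0.1310 -0.2180

o_n = [-1.6117, 0.5149, 0.3273]
J₁: ẑ×o_n = [-0.5149, -1.6117, 0.0000], ω = ẑ
J2: z=[-0.5446, 0.8387, 0.0000] o=[-0.5955, -0.3867, 0.0000] → [0.2745, 0.1783, 0.3612, -0.5446, 0.8387, 0.0000]
J3: z=[0.7720, 0.5013, 0.3907] o=[-0.8397, -0.2115, 0.2577] → [-0.2489, -0.3553, 0.9477, 0.7720, 0.5013, 0.3907]
J4: z=[-0.3181, -0.2274, 0.9204] o=[-1.0983, 0.1809, 0.2653] → [-0.3214, -0.4527, -0.2230, -0.3181, -0.2274, 0.9204]
J5: z=[-0.5372, -0.7566, -0.3727] o=[-1.7154, 0.6652, 0.1716] → [-0.1738, 0.0450, 0.1593, -0.5372, -0.7566, -0.3727]
q̇ = J⁺·V = [0.1600, 0.7620, 0.0660, 0.1310, -0.2180]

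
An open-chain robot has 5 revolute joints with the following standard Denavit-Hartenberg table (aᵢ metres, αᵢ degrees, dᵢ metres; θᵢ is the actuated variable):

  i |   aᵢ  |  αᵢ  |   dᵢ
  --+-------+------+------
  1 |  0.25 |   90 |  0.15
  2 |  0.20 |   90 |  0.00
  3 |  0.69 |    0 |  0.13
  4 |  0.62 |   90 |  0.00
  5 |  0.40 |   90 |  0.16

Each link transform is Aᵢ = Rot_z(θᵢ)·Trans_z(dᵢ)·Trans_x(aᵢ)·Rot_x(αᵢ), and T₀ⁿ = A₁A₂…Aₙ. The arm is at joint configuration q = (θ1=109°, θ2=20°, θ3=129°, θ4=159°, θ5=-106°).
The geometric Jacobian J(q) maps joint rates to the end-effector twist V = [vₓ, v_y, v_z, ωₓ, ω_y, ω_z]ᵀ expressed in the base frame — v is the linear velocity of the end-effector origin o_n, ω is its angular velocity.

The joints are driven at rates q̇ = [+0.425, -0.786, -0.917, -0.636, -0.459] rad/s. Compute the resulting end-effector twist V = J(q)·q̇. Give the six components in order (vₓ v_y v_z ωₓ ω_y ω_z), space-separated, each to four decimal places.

0.6213 -0.0232 0.0557 -0.5697 -0.3241 2.0336

o_n = [0.0189, -0.0486, 0.3109]
J₁: ẑ×o_n = [0.0486, 0.0189, -0.0000], ω = ẑ
J2: z=[0.9455, 0.3256, 0.0000] o=[-0.0814, 0.2364, 0.1500] → [0.0524, -0.1521, -0.3021, 0.9455, 0.3256, 0.0000]
J3: z=[-0.1114, 0.3234, -0.9397] o=[-0.1426, 0.4141, 0.2184] → [-0.4049, -0.1414, -0.0007, -0.1114, 0.3234, -0.9397]
J4: z=[-0.1114, 0.3234, -0.9397] o=[0.4828, 0.2449, -0.0523] → [-0.1584, 0.4764, 0.1827, -0.1114, 0.3234, -0.9397]
J5: z=[-0.0012, -0.9456, -0.3253] o=[-0.1333, 0.2231, 0.0133] → [-0.3698, -0.0491, 0.1442, -0.0012, -0.9456, -0.3253]
V = J·q̇ = [0.6213, -0.0232, 0.0557, -0.5697, -0.3241, 2.0336]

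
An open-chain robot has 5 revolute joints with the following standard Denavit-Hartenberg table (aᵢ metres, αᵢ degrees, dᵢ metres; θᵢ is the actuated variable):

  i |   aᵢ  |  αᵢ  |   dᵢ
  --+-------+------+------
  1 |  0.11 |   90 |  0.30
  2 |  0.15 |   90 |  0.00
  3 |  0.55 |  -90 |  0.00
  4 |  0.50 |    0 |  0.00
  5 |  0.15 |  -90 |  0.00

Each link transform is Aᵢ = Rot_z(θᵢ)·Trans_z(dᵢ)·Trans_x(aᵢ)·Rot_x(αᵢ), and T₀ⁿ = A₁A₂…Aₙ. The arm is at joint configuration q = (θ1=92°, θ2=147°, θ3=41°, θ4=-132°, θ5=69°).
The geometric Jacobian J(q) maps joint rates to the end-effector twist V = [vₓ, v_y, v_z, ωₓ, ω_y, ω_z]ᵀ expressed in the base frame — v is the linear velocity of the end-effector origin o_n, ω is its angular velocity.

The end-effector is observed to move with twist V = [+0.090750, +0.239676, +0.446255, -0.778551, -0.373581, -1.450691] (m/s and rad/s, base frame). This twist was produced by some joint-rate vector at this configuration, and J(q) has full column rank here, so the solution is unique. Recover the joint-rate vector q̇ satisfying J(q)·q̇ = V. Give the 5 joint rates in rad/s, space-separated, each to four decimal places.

-0.7550 -0.8930 -0.7720 0.7880 -0.6530

o_n = [0.1831, 0.0863, 0.9220]
J₁: ẑ×o_n = [-0.0863, 0.1831, 0.0000], ω = ẑ
J2: z=[0.9994, 0.0349, 0.0000] o=[-0.0038, 0.1099, 0.3000] → [0.0217, -0.6216, -0.0301, 0.9994, 0.0349, 0.0000]
J3: z=[-0.0190, 0.5443, 0.8387] o=[0.0006, -0.0158, 0.3817] → [0.2084, 0.1634, -0.1013, -0.0190, 0.5443, 0.8387]
J4: z=[0.7350, 0.5762, -0.3573] o=[0.3733, -0.3511, 0.6078] → [0.3373, -0.1630, 0.4311, 0.7350, 0.5762, -0.3573]
J5: z=[0.7350, 0.5762, -0.3573] o=[0.1395, 0.0551, 0.7819] → [0.0919, -0.1185, -0.0022, 0.7350, 0.5762, -0.3573]
q̇ = J⁺·V = [-0.7550, -0.8930, -0.7720, 0.7880, -0.6530]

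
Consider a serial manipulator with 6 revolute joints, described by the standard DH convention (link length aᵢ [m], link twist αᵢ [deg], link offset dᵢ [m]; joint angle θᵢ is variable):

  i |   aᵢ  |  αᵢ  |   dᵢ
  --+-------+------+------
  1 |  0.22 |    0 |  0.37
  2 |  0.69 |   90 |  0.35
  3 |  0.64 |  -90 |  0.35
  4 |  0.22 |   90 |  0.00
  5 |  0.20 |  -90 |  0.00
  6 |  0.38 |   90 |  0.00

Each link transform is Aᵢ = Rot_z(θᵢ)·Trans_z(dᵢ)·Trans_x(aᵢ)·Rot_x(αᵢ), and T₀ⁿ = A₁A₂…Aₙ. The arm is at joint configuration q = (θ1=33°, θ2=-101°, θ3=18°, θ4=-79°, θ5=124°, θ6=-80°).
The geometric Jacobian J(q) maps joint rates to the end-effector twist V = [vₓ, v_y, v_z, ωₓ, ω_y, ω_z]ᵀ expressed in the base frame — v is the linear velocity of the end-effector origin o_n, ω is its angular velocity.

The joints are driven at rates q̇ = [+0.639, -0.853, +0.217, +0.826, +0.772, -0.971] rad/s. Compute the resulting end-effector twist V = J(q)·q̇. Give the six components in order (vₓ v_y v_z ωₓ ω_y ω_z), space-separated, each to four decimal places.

o_n = [0.0639, -0.8932, 1.0182]
J₁: ẑ×o_n = [0.8932, 0.0639, -0.0000], ω = ẑ
J2: z=[0.0000, 0.0000, 1.0000] o=[0.1845, 0.1198, 0.3700] → [1.0131, -0.1206, 0.0000, 0.0000, 0.0000, 1.0000]
J3: z=[-0.9272, -0.3746, 0.0000] o=[0.4430, -0.5199, 0.7200] → [-0.1117, 0.2765, 0.2041, -0.9272, -0.3746, 0.0000]
J4: z=[-0.1158, 0.2865, 0.9511] o=[0.3465, -1.2154, 0.9178] → [-0.2776, -0.2572, 0.0437, -0.1158, 0.2865, 0.9511]
J5: z=[-0.5266, 0.7941, -0.3033] o=[0.1612, -1.3333, 0.9307] → [0.2029, 0.0756, -0.1545, -0.5266, 0.7941, -0.3033]
J6: z=[0.7629, 0.2841, -0.5807] o=[0.2362, -1.2259, 1.0818] → [0.1751, 0.1487, 0.3027, 0.7629, 0.2841, -0.5807]
V = J·q̇ = [-0.5603, -0.0947, -0.3328, -1.4442, 0.4925, 0.9013]

-0.5603 -0.0947 -0.3328 -1.4442 0.4925 0.9013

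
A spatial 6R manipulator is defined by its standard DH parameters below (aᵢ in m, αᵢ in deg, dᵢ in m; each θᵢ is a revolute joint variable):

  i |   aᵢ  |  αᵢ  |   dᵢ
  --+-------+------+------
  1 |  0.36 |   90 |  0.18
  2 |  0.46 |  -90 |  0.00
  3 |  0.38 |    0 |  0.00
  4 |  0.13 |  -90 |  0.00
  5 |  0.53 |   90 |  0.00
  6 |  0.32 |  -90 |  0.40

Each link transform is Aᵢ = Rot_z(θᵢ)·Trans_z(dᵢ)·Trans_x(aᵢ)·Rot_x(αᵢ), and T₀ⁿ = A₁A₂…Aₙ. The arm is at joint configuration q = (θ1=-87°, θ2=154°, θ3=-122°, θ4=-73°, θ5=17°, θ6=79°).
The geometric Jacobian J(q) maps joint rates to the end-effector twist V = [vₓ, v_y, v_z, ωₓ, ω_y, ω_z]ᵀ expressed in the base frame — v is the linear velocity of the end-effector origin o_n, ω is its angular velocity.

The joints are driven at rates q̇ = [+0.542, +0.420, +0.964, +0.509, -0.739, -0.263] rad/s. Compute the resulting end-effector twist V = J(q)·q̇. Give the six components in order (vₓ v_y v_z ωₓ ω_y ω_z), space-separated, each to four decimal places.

o_n = [-0.3723, -0.8344, -0.2747]
J₁: ẑ×o_n = [0.8344, -0.3723, 0.0000], ω = ẑ
J2: z=[-0.9986, -0.0523, 0.0000] o=[0.0188, -0.3595, 0.1800] → [0.0238, -0.4540, 0.4538, -0.9986, -0.0523, 0.0000]
J3: z=[-0.0229, 0.4378, -0.8988] o=[-0.0028, 0.0534, 0.3817] → [-1.0853, 0.3171, 0.1821, -0.0229, 0.4378, -0.8988]
J4: z=[-0.0229, 0.4378, -0.8988] o=[-0.3151, -0.1442, 0.2934] → [-0.8690, 0.0383, 0.0409, -0.0229, 0.4378, -0.8988]
J5: z=[-0.9524, -0.2829, -0.1135] o=[-0.2756, -0.2552, 0.2383] → [0.0794, -0.4776, 0.5243, -0.9524, -0.2829, -0.1135]
J6: z=[0.0669, 0.1691, -0.9833] o=[-0.1180, -0.7556, 0.1630] → [-0.1516, 0.2793, 0.0377, 0.0669, 0.1691, -0.9833]
V = J·q̇ = [-1.0451, 0.2122, -0.0104, 0.2330, 0.7874, -0.4395]

-1.0451 0.2122 -0.0104 0.2330 0.7874 -0.4395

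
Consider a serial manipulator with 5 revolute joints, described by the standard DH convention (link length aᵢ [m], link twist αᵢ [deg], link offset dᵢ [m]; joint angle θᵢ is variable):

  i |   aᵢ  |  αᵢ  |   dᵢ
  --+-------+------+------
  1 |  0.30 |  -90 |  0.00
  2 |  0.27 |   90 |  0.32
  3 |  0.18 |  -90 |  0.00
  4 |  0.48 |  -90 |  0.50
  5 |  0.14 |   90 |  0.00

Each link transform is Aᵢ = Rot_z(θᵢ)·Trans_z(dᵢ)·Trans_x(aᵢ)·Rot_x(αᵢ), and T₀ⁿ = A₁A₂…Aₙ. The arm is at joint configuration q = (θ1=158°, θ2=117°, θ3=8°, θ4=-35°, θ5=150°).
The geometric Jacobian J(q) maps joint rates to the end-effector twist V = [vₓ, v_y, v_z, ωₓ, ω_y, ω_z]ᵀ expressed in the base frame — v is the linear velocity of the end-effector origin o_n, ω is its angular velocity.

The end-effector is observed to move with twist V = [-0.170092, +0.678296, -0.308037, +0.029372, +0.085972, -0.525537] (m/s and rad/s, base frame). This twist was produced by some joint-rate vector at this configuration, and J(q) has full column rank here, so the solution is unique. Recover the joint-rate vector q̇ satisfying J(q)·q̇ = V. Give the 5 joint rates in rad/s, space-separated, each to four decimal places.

o_n = [-0.4663, -0.6871, -0.6988]
J₁: ẑ×o_n = [0.6871, -0.4663, 0.0000], ω = ẑ
J2: z=[-0.3746, -0.9272, 0.0000] o=[-0.2782, 0.1124, 0.0000] → [0.6479, -0.2618, 0.1251, -0.3746, -0.9272, 0.0000]
J3: z=[-0.8261, 0.3338, -0.4540] o=[-0.2844, -0.2302, -0.2406] → [-0.3604, -0.2960, 0.4382, -0.8261, 0.3338, -0.4540]
J4: z=[-0.4295, -0.8945, 0.1240] o=[-0.2187, -0.2838, -0.3994] → [0.3178, -0.1593, -0.0481, -0.4295, -0.8945, 0.1240]
J5: z=[0.8859, -0.4440, -0.1342] o=[-0.5176, -0.7561, -0.8093] → [-0.0398, -0.1048, 0.0839, 0.8859, -0.4440, -0.1342]
q̇ = J⁺·V = [-0.9030, 0.4840, -0.7600, -0.5220, -0.7240]

-0.9030 0.4840 -0.7600 -0.5220 -0.7240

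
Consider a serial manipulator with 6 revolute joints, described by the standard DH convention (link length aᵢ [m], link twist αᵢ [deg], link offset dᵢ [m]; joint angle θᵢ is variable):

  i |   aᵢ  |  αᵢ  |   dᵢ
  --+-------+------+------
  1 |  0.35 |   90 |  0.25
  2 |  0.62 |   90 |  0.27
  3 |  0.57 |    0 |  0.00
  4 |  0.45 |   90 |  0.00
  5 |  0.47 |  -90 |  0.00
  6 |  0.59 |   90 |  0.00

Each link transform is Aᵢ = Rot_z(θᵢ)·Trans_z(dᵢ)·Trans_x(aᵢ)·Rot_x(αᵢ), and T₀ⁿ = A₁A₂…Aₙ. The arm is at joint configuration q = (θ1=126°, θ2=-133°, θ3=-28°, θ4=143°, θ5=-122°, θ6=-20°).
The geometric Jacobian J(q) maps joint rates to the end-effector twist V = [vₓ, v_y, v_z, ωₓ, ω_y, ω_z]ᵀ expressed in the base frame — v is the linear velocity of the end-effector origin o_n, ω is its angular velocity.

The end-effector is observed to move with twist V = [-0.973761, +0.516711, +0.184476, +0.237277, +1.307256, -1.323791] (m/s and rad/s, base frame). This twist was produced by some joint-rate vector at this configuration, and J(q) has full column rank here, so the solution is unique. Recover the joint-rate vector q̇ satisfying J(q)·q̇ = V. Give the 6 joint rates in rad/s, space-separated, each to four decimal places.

-0.5660 0.2500 -0.5440 -0.2230 0.2350 0.7950

o_n = [-0.0370, 0.0569, -1.3265]
J₁: ẑ×o_n = [-0.0569, -0.0370, 0.0000], ω = ẑ
J2: z=[0.8090, 0.5878, 0.0000] o=[-0.2057, 0.2832, 0.2500] → [-0.9266, 1.2754, -0.2822, 0.8090, 0.5878, 0.0000]
J3: z=[0.4299, -0.5917, 0.6820] o=[0.2612, 0.0998, -0.2034] → [0.6937, 0.2794, -0.1949, 0.4299, -0.5917, 0.6820]
J4: z=[0.4299, -0.5917, 0.6820] o=[0.2465, -0.3352, -0.5715] → [0.1793, 0.1312, 0.0008, 0.4299, -0.5917, 0.6820]
J5: z=[0.7052, -0.2516, -0.6628] o=[0.5002, 0.0095, -0.4324] → [0.2564, 0.9866, -0.1017, 0.7052, -0.2516, -0.6628]
J6: z=[0.2503, 0.9631, -0.0993] o=[0.1885, 0.0545, -0.7812] → [-0.5248, 0.1589, 0.2177, 0.2503, 0.9631, -0.0993]
q̇ = J⁺·V = [-0.5660, 0.2500, -0.5440, -0.2230, 0.2350, 0.7950]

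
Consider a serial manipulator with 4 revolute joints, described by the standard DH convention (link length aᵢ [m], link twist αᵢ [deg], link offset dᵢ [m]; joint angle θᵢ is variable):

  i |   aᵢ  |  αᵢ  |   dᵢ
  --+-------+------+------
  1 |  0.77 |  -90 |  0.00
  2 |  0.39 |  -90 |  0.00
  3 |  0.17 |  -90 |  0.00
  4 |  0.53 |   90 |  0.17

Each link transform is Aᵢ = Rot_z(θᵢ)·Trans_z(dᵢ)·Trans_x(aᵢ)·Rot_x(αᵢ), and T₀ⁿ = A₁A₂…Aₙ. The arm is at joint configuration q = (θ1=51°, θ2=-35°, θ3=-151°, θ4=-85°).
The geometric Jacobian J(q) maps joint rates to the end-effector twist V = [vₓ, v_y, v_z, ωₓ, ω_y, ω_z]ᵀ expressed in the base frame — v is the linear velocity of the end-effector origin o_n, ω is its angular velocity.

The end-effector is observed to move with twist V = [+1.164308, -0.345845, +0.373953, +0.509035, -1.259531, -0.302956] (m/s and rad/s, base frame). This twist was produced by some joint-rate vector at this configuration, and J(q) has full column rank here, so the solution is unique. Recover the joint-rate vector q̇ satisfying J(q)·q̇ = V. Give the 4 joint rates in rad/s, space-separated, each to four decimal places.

-0.6720 -0.5970 -0.6800 -0.6760

o_n = [0.6242, 1.1737, -0.2700]
J₁: ẑ×o_n = [-1.1737, 0.6242, 0.0000], ω = ẑ
J2: z=[-0.7771, 0.6293, 0.0000] o=[0.4846, 0.5984, 0.0000] → [-0.1699, -0.2098, -0.5349, -0.7771, 0.6293, 0.0000]
J3: z=[0.3610, 0.4458, -0.8192] o=[0.6856, 0.8467, 0.2237] → [0.0478, 0.2285, 0.1454, 0.3610, 0.4458, -0.8192]
J4: z=[-0.4298, 0.8590, 0.2781] o=[0.5449, 0.8039, 0.1384] → [-0.4537, -0.1535, -0.2270, -0.4298, 0.8590, 0.2781]
q̇ = J⁺·V = [-0.6720, -0.5970, -0.6800, -0.6760]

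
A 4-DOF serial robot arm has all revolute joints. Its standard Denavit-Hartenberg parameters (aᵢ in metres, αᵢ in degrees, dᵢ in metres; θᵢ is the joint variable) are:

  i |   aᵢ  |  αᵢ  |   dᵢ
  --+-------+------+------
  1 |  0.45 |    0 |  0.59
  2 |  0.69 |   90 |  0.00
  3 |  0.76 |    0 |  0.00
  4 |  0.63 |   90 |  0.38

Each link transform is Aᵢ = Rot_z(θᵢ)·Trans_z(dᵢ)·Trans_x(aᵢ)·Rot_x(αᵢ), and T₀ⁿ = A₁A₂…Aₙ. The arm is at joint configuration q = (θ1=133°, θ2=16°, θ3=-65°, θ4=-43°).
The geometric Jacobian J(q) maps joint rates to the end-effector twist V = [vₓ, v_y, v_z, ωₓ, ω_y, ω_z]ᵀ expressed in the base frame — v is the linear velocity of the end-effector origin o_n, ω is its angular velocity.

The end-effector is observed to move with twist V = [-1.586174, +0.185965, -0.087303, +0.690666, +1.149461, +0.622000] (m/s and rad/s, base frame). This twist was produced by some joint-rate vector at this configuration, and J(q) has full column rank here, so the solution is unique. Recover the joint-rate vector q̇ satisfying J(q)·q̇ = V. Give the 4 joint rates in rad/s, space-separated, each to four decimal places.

o_n = [-0.8111, 1.0754, -0.6980]
J₁: ẑ×o_n = [-1.0754, -0.8111, 0.0000], ω = ẑ
J2: z=[0.0000, 0.0000, 1.0000] o=[-0.3069, 0.3291, 0.5900] → [-0.7463, -0.5042, 0.0000, 0.0000, 0.0000, 1.0000]
J3: z=[0.5150, 0.8572, 0.0000] o=[-0.8983, 0.6845, 0.5900] → [-1.1040, 0.6633, 0.1265, 0.5150, 0.8572, 0.0000]
J4: z=[0.5150, 0.8572, 0.0000] o=[-1.1737, 0.8499, -0.0988] → [-0.5136, 0.3086, -0.1947, 0.5150, 0.8572, 0.0000]
q̇ = J⁺·V = [0.3460, 0.2760, 0.5410, 0.8000]

0.3460 0.2760 0.5410 0.8000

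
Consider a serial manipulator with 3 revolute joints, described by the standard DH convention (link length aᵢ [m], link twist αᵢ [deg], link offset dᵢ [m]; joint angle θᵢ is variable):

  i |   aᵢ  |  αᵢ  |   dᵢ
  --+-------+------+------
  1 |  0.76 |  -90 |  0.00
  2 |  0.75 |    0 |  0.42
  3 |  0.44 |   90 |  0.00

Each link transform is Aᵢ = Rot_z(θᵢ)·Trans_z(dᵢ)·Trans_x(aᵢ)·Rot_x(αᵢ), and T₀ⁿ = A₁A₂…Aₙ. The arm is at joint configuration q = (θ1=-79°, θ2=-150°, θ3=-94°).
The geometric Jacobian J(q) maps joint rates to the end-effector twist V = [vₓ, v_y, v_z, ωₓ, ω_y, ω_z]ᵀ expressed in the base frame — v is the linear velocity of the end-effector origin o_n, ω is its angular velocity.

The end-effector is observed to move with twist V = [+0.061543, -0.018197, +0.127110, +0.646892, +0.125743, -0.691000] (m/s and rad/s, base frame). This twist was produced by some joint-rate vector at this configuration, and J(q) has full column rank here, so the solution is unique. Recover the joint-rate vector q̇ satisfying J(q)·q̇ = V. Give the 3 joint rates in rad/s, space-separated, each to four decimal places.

o_n = [0.3966, 0.1610, -0.0205]
J₁: ẑ×o_n = [-0.1610, 0.3966, 0.0000], ω = ẑ
J2: z=[0.9816, 0.1908, 0.0000] o=[0.1450, -0.7460, 0.0000] → [-0.0039, 0.0201, 0.8424, 0.9816, 0.1908, 0.0000]
J3: z=[0.9816, 0.1908, 0.0000] o=[0.4334, -0.0283, 0.3750] → [-0.0755, 0.3882, 0.1929, 0.9816, 0.1908, 0.0000]
q̇ = J⁺·V = [-0.6910, -0.0000, 0.6590]

-0.6910 -0.0000 0.6590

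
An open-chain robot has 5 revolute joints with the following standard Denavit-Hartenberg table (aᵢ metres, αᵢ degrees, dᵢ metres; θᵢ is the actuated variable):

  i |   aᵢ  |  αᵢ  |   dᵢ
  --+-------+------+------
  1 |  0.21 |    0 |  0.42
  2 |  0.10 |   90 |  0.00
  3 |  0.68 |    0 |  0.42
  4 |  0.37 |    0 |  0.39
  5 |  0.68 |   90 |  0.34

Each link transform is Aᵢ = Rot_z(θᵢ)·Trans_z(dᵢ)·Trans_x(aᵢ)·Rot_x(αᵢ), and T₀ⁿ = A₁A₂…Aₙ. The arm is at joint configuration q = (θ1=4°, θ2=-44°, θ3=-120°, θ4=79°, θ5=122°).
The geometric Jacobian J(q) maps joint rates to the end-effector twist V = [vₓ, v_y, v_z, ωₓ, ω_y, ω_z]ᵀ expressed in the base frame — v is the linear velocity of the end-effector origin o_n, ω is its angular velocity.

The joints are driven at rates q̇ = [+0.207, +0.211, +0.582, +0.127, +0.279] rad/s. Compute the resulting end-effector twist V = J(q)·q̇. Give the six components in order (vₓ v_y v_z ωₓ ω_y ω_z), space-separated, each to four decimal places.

0.2904 -0.1234 0.1052 -0.6351 -0.7569 0.4180

o_n = [-0.4182, -0.9599, 0.2600]
J₁: ẑ×o_n = [0.9599, -0.4182, 0.0000], ω = ẑ
J2: z=[0.0000, 0.0000, 1.0000] o=[0.2095, 0.0146, 0.4200] → [0.9746, -0.6277, 0.0000, 0.0000, 0.0000, 1.0000]
J3: z=[-0.6428, -0.7660, 0.0000] o=[0.2861, -0.0496, 0.4200] → [0.1226, -0.1029, 0.0456, -0.6428, -0.7660, 0.0000]
J4: z=[-0.6428, -0.7660, 0.0000] o=[-0.2443, -0.1528, -0.1689] → [-0.3285, 0.2757, 0.3856, -0.6428, -0.7660, 0.0000]
J5: z=[-0.6428, -0.7660, 0.0000] o=[-0.2811, -0.6311, -0.4116] → [-0.5145, 0.4317, 0.1064, -0.6428, -0.7660, 0.0000]
V = J·q̇ = [0.2904, -0.1234, 0.1052, -0.6351, -0.7569, 0.4180]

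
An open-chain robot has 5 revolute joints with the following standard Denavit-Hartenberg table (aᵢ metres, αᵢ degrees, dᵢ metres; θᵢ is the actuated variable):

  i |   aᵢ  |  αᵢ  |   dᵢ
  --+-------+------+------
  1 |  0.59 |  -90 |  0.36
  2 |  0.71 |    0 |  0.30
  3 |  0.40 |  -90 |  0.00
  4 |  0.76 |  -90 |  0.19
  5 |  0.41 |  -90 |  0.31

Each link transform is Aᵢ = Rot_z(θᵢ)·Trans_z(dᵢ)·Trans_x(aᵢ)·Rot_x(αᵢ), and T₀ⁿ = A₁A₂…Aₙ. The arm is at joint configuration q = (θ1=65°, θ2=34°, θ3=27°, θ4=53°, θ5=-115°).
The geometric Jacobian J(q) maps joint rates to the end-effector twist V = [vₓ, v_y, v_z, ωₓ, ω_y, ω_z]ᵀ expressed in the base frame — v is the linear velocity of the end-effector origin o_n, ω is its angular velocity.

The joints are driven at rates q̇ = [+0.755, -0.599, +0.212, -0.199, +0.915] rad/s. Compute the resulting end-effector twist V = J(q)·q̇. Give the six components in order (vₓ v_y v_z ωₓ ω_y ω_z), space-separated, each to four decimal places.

o_n = [0.7160, 0.6951, -0.7514]
J₁: ẑ×o_n = [-0.6951, 0.7160, 0.0000], ω = ẑ
J2: z=[-0.9063, 0.4226, 0.0000] o=[0.2493, 0.5347, 0.3600] → [-0.4697, -1.0073, -0.3425, -0.9063, 0.4226, 0.0000]
J3: z=[-0.9063, 0.4226, 0.0000] o=[0.2262, 1.1950, -0.0370] → [-0.3019, -0.6475, 0.2461, -0.9063, 0.4226, 0.0000]
J4: z=[-0.3696, -0.7927, -0.4848] o=[0.3082, 1.3707, -0.3869] → [-0.0386, -0.3325, 0.5730, -0.3696, -0.7927, -0.4848]
J5: z=[0.3818, -0.6052, 0.6985] o=[0.8817, 1.1646, -0.8790] → [0.2507, -0.1645, -0.2796, 0.3818, -0.6052, 0.6985]
V = J·q̇ = [-0.0703, 0.9223, -0.1125, 0.7736, -0.5596, 1.4906]

-0.0703 0.9223 -0.1125 0.7736 -0.5596 1.4906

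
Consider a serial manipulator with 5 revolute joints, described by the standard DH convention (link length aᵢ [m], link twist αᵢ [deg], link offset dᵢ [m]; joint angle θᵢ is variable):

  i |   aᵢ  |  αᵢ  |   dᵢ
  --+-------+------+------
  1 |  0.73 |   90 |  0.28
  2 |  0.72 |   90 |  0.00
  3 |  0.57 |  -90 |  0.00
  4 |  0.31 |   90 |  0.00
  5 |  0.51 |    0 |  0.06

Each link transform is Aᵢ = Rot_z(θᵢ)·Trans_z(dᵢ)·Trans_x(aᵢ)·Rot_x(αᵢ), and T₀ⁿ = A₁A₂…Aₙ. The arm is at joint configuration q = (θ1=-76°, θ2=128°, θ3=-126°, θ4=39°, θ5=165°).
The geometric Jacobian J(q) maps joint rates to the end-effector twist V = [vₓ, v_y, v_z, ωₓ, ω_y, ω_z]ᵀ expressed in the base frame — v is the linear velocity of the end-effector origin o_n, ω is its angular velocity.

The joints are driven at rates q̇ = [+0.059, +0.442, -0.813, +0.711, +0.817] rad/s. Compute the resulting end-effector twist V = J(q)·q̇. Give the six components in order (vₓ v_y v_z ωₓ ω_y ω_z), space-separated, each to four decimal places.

-0.2377 -0.3557 -0.5689 0.3056 0.3940 0.1645

o_n = [0.5660, -0.3916, 0.8152]
J₁: ẑ×o_n = [0.3916, 0.5660, -0.0000], ω = ẑ
J2: z=[-0.9703, -0.2419, 0.0000] o=[0.1766, -0.7083, 0.2800] → [-0.1295, 0.5193, -0.2131, -0.9703, -0.2419, 0.0000]
J3: z=[0.1906, -0.7646, 0.6157] o=[0.0694, -0.2782, 0.8474] → [0.0944, 0.3119, 0.3581, 0.1906, -0.7646, 0.6157]
J4: z=[0.4498, 0.6255, 0.6375] o=[0.5667, -0.3668, 0.5834] → [0.1608, -0.1048, -0.0107, 0.4498, 0.6255, 0.6375]
J5: z=[0.6973, -0.6920, 0.1870] o=[0.7397, -0.2551, 0.3517] → [-0.2953, -0.3557, -0.2154, 0.6973, -0.6920, 0.1870]
V = J·q̇ = [-0.2377, -0.3557, -0.5689, 0.3056, 0.3940, 0.1645]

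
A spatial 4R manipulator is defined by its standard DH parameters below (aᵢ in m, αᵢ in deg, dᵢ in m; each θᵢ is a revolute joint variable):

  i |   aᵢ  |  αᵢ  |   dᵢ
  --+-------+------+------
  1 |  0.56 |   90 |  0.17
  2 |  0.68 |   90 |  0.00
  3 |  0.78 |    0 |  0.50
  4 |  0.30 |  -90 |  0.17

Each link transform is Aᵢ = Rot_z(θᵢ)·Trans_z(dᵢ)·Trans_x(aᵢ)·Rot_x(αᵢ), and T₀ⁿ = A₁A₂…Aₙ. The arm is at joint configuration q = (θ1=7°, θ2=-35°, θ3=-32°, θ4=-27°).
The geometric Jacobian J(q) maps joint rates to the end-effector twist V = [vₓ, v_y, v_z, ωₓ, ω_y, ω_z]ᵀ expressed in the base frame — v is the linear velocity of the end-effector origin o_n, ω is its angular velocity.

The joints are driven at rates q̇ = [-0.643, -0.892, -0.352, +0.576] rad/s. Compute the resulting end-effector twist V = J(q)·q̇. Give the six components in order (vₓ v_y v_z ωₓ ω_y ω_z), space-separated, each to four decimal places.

o_n = [1.3090, 0.8362, -1.2369]
J₁: ẑ×o_n = [-0.8362, 1.3090, 0.0000], ω = ẑ
J2: z=[0.1219, -0.9925, 0.0000] o=[0.5558, 0.0682, 0.1700] → [1.3964, 0.1715, 0.8411, 0.1219, -0.9925, 0.0000]
J3: z=[-0.5693, -0.0699, -0.8192] o=[1.1087, 0.1361, -0.2200] → [0.6446, -0.7430, -0.3846, -0.5693, -0.0699, -0.8192]
J4: z=[-0.5693, -0.0699, -0.8192] o=[1.3115, 0.5775, -1.0090] → [0.2279, -0.1277, -0.1475, -0.5693, -0.0699, -0.8192]
V = J·q̇ = [-0.8035, -0.8066, -0.6999, -0.2362, 0.8697, -0.8265]

-0.8035 -0.8066 -0.6999 -0.2362 0.8697 -0.8265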